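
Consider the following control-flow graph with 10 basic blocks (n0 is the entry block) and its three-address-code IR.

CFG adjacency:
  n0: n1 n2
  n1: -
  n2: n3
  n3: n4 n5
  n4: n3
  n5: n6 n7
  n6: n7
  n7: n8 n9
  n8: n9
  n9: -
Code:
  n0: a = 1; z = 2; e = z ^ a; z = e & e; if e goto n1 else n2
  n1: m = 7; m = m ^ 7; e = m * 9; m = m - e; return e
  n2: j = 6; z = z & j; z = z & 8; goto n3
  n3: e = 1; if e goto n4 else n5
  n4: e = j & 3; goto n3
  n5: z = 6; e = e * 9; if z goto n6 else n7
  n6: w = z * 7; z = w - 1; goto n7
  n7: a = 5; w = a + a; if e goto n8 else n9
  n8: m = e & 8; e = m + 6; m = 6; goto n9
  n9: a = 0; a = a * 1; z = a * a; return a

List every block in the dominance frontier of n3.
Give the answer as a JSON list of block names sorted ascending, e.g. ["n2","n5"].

Answer: ["n3"]

Analysis:
idom tree: n1←n0 n2←n0 n3←n2 n4←n3 n5←n3 n6←n5 n7←n5 n8←n7 n9←n7
Dom at joins:
  n3: preds {n2,n4}: {n0,n2} ∩ {n0,n2,n3,n4} = {n0,n2}; idom=n2
  n7: preds {n5,n6}: {n0,n2,n3,n5} ∩ {n0,n2,n3,n5,n6} = {n0,n2,n3,n5}; idom=n5
  n9: preds {n7,n8}: {n0,n2,n3,n5,n7} ∩ {n0,n2,n3,n5,n7,n8} = {n0,n2,n3,n5,n7}; idom=n7

DF derivation:
  join n3 pred n2: · stop@n2
  join n3 pred n4: n4→n3 stop@n2
  join n7 pred n5: · stop@n5
  join n7 pred n6: n6 stop@n5
  join n9 pred n7: · stop@n7
  join n9 pred n8: n8 stop@n7
  n0: DF=∅
  n1: DF=∅
  n2: DF=∅
  n3: DF={n3}
  n4: DF={n3}
  n5: DF=∅
  n6: DF={n7}
  n7: DF=∅
  n8: DF={n9}
  n9: DF=∅

DF(n3) = ["n3"]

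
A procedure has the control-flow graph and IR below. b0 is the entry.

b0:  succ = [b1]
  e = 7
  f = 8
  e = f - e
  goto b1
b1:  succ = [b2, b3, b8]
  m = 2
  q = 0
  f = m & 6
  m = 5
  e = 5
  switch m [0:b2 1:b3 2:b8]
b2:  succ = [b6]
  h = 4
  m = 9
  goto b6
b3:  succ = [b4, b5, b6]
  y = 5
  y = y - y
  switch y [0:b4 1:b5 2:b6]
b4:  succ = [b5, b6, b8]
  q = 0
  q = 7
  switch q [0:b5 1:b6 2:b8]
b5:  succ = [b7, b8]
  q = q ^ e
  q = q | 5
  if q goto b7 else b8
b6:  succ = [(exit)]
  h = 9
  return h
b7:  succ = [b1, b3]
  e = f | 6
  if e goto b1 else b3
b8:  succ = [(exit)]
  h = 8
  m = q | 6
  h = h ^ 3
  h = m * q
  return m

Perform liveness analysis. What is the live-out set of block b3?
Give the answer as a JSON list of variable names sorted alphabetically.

def/use:
  b0 def {e,f} use ∅
  b1 def {e,f,m,q} use ∅
  b2 def {h,m} use ∅
  b3 def {y} use ∅
  b4 def {q} use ∅
  b5 def {q} use {e,q}
  b6 def {h} use ∅
  b7 def {e} use {f}
  b8 def {h,m} use {q}

Liveness:
  b0 li=∅ lo=∅
  b1 li=∅ lo={e,f,q}
  b2 li=∅ lo=∅
  b3 li={e,f,q} lo={e,f,q}
  b4 li={e,f} lo={e,f,q}
  b5 li={e,f,q} lo={f,q}
  b6 li=∅ lo=∅
  b7 li={f,q} lo={e,f,q}
  b8 li={q} lo=∅

live-out(b3) = ["e", "f", "q"]

Answer: ["e", "f", "q"]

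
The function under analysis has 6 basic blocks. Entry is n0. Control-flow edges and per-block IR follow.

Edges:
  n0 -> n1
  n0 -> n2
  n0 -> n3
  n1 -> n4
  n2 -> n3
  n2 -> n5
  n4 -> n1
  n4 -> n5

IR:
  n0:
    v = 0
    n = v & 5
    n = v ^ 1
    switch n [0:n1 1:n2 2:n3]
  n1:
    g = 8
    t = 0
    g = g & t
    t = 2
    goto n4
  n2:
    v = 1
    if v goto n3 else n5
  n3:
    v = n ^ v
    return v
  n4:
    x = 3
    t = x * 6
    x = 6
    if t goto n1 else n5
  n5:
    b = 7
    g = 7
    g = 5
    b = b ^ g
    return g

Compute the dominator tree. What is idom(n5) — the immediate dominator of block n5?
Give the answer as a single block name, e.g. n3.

idom tree: n1←n0 n2←n0 n3←n0 n4←n1 n5←n0
Join-block Dom:
  n1: preds {n0,n4}: {n0} ∩ {n0,n1,n4} = {n0}; idom=n0
  n3: preds {n0,n2}: {n0} ∩ {n0,n2} = {n0}; idom=n0
  n5: preds {n2,n4}: {n0,n2} ∩ {n0,n1,n4} = {n0}; idom=n0

idom(n5) = n0

Answer: n0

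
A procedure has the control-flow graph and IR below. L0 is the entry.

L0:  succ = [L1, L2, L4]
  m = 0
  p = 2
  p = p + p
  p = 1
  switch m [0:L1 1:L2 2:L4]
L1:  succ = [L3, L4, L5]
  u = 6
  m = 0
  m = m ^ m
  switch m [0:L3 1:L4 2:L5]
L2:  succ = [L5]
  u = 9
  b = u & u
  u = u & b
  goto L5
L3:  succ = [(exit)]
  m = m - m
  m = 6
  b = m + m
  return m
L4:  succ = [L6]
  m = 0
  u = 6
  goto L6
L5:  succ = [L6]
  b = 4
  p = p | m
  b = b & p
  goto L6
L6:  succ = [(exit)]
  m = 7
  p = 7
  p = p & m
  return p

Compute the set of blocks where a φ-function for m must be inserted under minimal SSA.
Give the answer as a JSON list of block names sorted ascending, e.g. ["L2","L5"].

idom tree: L1←L0 L2←L0 L3←L1 L4←L0 L5←L0 L6←L0
Dom∩ at merges:
  L4: preds {L0,L1}: {L0} ∩ {L0,L1} = {L0}; idom=L0
  L5: preds {L1,L2}: {L0,L1} ∩ {L0,L2} = {L0}; idom=L0
  L6: preds {L4,L5}: {L0,L4} ∩ {L0,L5} = {L0}; idom=L0

Frontier:
  L4←L0: walk · to L0
  L4←L1: walk L1 to L0
  L5←L1: walk L1 to L0
  L5←L2: walk L2 to L0
  L6←L4: walk L4 to L0
  L6←L5: walk L5 to L0
  DF(L0)=∅
  DF(L1)={L4,L5}
  DF(L2)={L5}
  DF(L3)=∅
  DF(L4)={L6}
  DF(L5)={L6}
  DF(L6)=∅

φ for m: defs {L0,L1,L3,L4,L6}
  DF⁺ = {L4,L5,L6}

Answer: ["L4", "L5", "L6"]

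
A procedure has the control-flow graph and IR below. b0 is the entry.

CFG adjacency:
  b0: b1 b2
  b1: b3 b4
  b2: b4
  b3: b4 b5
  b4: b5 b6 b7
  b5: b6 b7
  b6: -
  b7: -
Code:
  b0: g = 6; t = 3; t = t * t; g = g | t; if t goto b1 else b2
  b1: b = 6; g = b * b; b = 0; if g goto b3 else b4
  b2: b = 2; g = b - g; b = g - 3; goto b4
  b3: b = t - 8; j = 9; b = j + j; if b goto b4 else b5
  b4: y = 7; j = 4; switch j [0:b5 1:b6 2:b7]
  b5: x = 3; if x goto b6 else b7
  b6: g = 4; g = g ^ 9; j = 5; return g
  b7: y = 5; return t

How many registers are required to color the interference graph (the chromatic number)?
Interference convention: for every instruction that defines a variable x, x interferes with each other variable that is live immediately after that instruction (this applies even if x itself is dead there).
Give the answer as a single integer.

Answer: 3

Working:
Block summaries:
  b0: def={g,t} ue=∅
  b1: def={b,g} ue=∅
  b2: def={b,g} ue={g}
  b3: def={b,j} ue={t}
  b4: def={j,y} ue=∅
  b5: def={x} ue=∅
  b6: def={g,j} ue=∅
  b7: def={y} ue={t}

Backward fixpoint:
  b0 li=∅ lo={g,t}
  b1 li={t} lo={t}
  b2 li={g,t} lo={t}
  b3 li={t} lo={t}
  b4 li={t} lo={t}
  b5 li={t} lo={t}
  b6 li=∅ lo=∅
  b7 li={t} lo=∅

Interfere edges:
  b — {g,t}
  g — {b,j,t}
  j — {g,t}
  t — {b,g,j,x,y}
  x — {t}
  y — {t}

Registers:
  {b,g,t} pairwise interfere (3-clique) ⇒ χ ≥ 3
  assign b→r2 g→r1 j→r2 t→r0 x→r1 y→r1 — no edge inside a register ⇒ χ ≤ 3
  χ = 3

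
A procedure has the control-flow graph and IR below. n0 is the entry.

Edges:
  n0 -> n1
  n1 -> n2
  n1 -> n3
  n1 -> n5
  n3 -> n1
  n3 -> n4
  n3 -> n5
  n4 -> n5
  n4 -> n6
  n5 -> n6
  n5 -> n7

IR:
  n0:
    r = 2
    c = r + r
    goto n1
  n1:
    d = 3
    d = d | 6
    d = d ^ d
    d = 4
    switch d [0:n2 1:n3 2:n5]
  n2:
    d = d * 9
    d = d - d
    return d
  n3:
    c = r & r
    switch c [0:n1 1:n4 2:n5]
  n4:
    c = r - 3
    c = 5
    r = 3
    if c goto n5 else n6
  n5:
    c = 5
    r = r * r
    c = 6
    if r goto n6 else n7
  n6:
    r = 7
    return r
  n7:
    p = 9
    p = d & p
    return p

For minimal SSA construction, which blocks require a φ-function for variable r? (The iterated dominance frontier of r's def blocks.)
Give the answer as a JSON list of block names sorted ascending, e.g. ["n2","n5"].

idom tree: n1←n0 n2←n1 n3←n1 n4←n3 n5←n1 n6←n1 n7←n5
Dom at joins:
  n1: preds {n0,n3}: {n0} ∩ {n0,n1,n3} = {n0}; idom=n0
  n5: preds {n1,n3,n4}: {n0,n1} ∩ {n0,n1,n3} ∩ {n0,n1,n3,n4} = {n0,n1}; idom=n1
  n6: preds {n4,n5}: {n0,n1,n3,n4} ∩ {n0,n1,n5} = {n0,n1}; idom=n1

DF derivation:
  join n1 pred n0: · stop@n0
  join n1 pred n3: n3→n1 stop@n0
  join n5 pred n1: · stop@n1
  join n5 pred n3: n3 stop@n1
  join n5 pred n4: n4→n3 stop@n1
  join n6 pred n4: n4→n3 stop@n1
  join n6 pred n5: n5 stop@n1
  DF(n0)=∅
  DF(n1)={n1}
  DF(n2)=∅
  DF(n3)={n1,n5,n6}
  DF(n4)={n5,n6}
  DF(n5)={n6}
  DF(n6)=∅
  DF(n7)=∅

φ for r: defs {n0,n4,n5,n6}
  DF⁺ = {n5,n6}

Answer: ["n5", "n6"]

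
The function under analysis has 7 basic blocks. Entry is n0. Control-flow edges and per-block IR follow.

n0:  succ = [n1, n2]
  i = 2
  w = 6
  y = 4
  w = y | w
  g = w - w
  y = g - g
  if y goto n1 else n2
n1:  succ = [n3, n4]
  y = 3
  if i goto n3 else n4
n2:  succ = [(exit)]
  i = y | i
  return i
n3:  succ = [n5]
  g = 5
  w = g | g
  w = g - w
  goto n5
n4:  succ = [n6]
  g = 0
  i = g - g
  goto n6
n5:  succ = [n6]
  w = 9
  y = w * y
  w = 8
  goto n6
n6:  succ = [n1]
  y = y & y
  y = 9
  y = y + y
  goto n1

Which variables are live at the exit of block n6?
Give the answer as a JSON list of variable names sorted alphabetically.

Answer: ["i"]

Derivation:
Block summaries:
  n0 def {g,i,w,y} use ∅
  n1 def {y} use {i}
  n2 def {i} use {i,y}
  n3 def {g,w} use ∅
  n4 def {g,i} use ∅
  n5 def {w,y} use {y}
  n6 def {y} use {y}

Backward fixpoint:
  n0 li=∅ lo={i,y}
  n1 li={i} lo={i,y}
  n2 li={i,y} lo=∅
  n3 li={i,y} lo={i,y}
  n4 li={y} lo={i,y}
  n5 li={i,y} lo={i,y}
  n6 li={i,y} lo={i}

live-out(n6) = ["i"]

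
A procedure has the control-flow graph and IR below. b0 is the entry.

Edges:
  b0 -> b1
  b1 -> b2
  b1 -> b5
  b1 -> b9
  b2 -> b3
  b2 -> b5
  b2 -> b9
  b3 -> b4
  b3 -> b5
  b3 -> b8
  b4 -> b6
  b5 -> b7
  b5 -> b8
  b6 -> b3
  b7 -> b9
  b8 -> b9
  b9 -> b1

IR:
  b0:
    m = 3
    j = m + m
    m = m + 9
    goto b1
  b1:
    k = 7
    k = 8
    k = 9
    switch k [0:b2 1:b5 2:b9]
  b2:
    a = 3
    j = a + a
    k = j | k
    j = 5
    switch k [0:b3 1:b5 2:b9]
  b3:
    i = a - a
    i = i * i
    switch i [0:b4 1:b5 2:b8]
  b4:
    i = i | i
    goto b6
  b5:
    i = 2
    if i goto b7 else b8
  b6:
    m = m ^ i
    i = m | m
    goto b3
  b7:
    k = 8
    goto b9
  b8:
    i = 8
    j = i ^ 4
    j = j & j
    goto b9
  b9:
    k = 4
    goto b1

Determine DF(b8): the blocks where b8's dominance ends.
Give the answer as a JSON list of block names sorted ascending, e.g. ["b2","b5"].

Answer: ["b9"]

Derivation:
idom tree: b1←b0 b2←b1 b3←b2 b4←b3 b5←b1 b6←b4 b7←b5 b8←b1 b9←b1
Dom∩ at merges:
  b1: preds {b0,b9}: {b0} ∩ {b0,b1,b9} = {b0}; idom=b0
  b3: preds {b2,b6}: {b0,b1,b2} ∩ {b0,b1,b2,b3,b4,b6} = {b0,b1,b2}; idom=b2
  b5: preds {b1,b2,b3}: {b0,b1} ∩ {b0,b1,b2} ∩ {b0,b1,b2,b3} = {b0,b1}; idom=b1
  b8: preds {b3,b5}: {b0,b1,b2,b3} ∩ {b0,b1,b5} = {b0,b1}; idom=b1
  b9: preds {b1,b2,b7,b8}: {b0,b1} ∩ {b0,b1,b2} ∩ {b0,b1,b5,b7} ∩ {b0,b1,b8} = {b0,b1}; idom=b1

DF walk-up:
  join b1 pred b0: · stop@b0
  join b1 pred b9: b9→b1 stop@b0
  join b3 pred b2: · stop@b2
  join b3 pred b6: b6→b4→b3 stop@b2
  join b5 pred b1: · stop@b1
  join b5 pred b2: b2 stop@b1
  join b5 pred b3: b3→b2 stop@b1
  join b8 pred b3: b3→b2 stop@b1
  join b8 pred b5: b5 stop@b1
  join b9 pred b1: · stop@b1
  join b9 pred b2: b2 stop@b1
  join b9 pred b7: b7→b5 stop@b1
  join b9 pred b8: b8 stop@b1
  DF(b0)=∅
  DF(b1)={b1}
  DF(b2)={b5,b8,b9}
  DF(b3)={b3,b5,b8}
  DF(b4)={b3}
  DF(b5)={b8,b9}
  DF(b6)={b3}
  DF(b7)={b9}
  DF(b8)={b9}
  DF(b9)={b1}

DF(b8) = ["b9"]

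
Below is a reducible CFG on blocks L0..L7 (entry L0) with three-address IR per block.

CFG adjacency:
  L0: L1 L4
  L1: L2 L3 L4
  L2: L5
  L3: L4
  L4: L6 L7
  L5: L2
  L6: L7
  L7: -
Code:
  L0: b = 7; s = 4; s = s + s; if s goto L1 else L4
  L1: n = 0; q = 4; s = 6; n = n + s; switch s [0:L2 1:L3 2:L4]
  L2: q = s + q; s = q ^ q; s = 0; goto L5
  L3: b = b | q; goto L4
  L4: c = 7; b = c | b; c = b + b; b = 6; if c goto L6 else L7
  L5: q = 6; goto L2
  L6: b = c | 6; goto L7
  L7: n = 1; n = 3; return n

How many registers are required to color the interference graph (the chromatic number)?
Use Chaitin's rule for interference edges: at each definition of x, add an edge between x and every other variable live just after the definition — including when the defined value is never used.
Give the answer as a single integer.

Answer: 4

Analysis:
def/use:
  L0 def {b,s} use ∅
  L1 def {n,q,s} use ∅
  L2 def {q,s} use {q,s}
  L3 def {b} use {b,q}
  L4 def {b,c} use {b}
  L5 def {q} use ∅
  L6 def {b} use {c}
  L7 def {n} use ∅

Backward fixpoint:
  L0 li=∅ lo={b}
  L1 li={b} lo={b,q,s}
  L2 li={q,s} lo={s}
  L3 li={b,q} lo={b}
  L4 li={b} lo={c}
  L5 li={s} lo={q,s}
  L6 li={c} lo=∅
  L7 li=∅ lo=∅

Conflict graph:
  b↔{c,n,q,s}
  c↔{b}
  n↔{b,q,s}
  q↔{b,n,s}
  s↔{b,n,q}

Colouring:
  lower bound: {b,n,q,s} mutually conflict ⇒ χ ≥ 4
  assign b→r0 c→r1 n→r1 q→r2 s→r3 — no edge inside a register ⇒ χ ≤ 4
  χ = 4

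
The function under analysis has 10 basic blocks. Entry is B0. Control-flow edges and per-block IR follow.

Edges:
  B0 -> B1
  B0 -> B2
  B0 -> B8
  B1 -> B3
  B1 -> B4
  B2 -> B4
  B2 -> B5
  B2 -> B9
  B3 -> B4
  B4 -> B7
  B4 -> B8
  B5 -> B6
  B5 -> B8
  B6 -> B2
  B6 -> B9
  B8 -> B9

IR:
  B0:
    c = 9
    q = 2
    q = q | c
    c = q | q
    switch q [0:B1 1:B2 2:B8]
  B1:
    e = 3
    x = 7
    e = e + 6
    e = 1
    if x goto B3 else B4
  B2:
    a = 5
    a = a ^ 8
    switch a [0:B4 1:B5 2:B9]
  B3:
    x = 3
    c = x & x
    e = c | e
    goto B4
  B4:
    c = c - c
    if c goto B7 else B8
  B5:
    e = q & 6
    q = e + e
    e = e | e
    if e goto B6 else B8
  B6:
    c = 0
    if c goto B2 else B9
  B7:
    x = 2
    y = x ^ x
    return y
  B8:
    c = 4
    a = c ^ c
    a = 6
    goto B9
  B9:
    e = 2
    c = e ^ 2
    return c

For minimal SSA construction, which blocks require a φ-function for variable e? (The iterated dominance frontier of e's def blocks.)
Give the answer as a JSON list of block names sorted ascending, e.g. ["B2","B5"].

idom tree: B1←B0 B2←B0 B3←B1 B4←B0 B5←B2 B6←B5 B7←B4 B8←B0 B9←B0
Join-block Dom:
  B2: preds {B0,B6}: {B0} ∩ {B0,B2,B5,B6} = {B0}; idom=B0
  B4: preds {B1,B2,B3}: {B0,B1} ∩ {B0,B2} ∩ {B0,B1,B3} = {B0}; idom=B0
  B8: preds {B0,B4,B5}: {B0} ∩ {B0,B4} ∩ {B0,B2,B5} = {B0}; idom=B0
  B9: preds {B2,B6,B8}: {B0,B2} ∩ {B0,B2,B5,B6} ∩ {B0,B8} = {B0}; idom=B0

DF derivation:
  B2←B0: walk · to B0
  B2←B6: walk B6→B5→B2 to B0
  B4←B1: walk B1 to B0
  B4←B2: walk B2 to B0
  B4←B3: walk B3→B1 to B0
  B8←B0: walk · to B0
  B8←B4: walk B4 to B0
  B8←B5: walk B5→B2 to B0
  B9←B2: walk B2 to B0
  B9←B6: walk B6→B5→B2 to B0
  B9←B8: walk B8 to B0
  B0 → ∅
  B1 → {B4}
  B2 → {B2,B4,B8,B9}
  B3 → {B4}
  B4 → {B8}
  B5 → {B2,B8,B9}
  B6 → {B2,B9}
  B7 → ∅
  B8 → {B9}
  B9 → ∅

φ for e: defs {B1,B3,B5,B9}
  DF⁺ = {B2,B4,B8,B9}

Answer: ["B2", "B4", "B8", "B9"]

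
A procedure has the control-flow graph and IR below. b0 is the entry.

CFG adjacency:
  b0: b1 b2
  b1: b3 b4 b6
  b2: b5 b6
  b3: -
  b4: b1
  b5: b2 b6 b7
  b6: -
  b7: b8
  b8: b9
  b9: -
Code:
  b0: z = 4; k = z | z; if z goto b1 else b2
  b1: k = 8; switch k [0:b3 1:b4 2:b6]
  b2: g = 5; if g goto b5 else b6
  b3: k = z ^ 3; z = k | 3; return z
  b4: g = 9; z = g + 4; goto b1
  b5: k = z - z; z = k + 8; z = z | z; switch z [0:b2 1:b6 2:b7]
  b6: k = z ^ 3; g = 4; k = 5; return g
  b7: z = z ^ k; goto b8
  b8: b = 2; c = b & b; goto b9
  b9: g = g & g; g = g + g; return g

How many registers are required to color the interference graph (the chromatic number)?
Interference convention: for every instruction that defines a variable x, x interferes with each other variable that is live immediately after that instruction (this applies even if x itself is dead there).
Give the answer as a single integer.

Answer: 3

Analysis:
def/use:
  b0: def={k,z} ue=∅
  b1: def={k} ue=∅
  b2: def={g} ue=∅
  b3: def={k,z} ue={z}
  b4: def={g,z} ue=∅
  b5: def={k,z} ue={z}
  b6: def={g,k} ue={z}
  b7: def={z} ue={k,z}
  b8: def={b,c} ue=∅
  b9: def={g} ue={g}

Backward fixpoint:
  b0 li=∅ lo={z}
  b1 li={z} lo={z}
  b2 li={z} lo={g,z}
  b3 li={z} lo=∅
  b4 li=∅ lo={z}
  b5 li={g,z} lo={g,k,z}
  b6 li={z} lo=∅
  b7 li={g,k,z} lo={g}
  b8 li={g} lo={g}
  b9 li={g} lo=∅

Interference:
  b↔{g}
  c↔{g}
  g↔{b,c,k,z}
  k↔{g,z}
  z↔{g,k}

Colouring:
  {g,k,z} pairwise interfere (3-clique) ⇒ χ ≥ 3
  3-colouring: R0={g}  R1={b,c,k}  R2={z}
  χ = 3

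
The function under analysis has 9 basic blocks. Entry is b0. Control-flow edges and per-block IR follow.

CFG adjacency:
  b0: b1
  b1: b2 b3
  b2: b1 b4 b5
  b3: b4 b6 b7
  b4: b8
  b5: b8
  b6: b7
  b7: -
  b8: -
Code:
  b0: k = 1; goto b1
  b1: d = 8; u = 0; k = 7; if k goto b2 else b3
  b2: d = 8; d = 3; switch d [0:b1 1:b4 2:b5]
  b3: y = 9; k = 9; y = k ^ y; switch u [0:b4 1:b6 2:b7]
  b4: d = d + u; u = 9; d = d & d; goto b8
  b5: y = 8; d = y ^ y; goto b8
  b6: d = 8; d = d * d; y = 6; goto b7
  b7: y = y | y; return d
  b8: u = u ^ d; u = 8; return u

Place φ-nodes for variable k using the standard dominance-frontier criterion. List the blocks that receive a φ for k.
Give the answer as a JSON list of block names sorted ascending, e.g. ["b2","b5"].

Answer: ["b1", "b4", "b8"]

Analysis:
idom tree: b1←b0 b2←b1 b3←b1 b4←b1 b5←b2 b6←b3 b7←b3 b8←b1
Join-block Dom:
  b1: preds {b0,b2}: {b0} ∩ {b0,b1,b2} = {b0}; idom=b0
  b4: preds {b2,b3}: {b0,b1,b2} ∩ {b0,b1,b3} = {b0,b1}; idom=b1
  b7: preds {b3,b6}: {b0,b1,b3} ∩ {b0,b1,b3,b6} = {b0,b1,b3}; idom=b3
  b8: preds {b4,b5}: {b0,b1,b4} ∩ {b0,b1,b2,b5} = {b0,b1}; idom=b1

Frontier:
  b1←b0: walk · to b0
  b1←b2: walk b2→b1 to b0
  b4←b2: walk b2 to b1
  b4←b3: walk b3 to b1
  b7←b3: walk · to b3
  b7←b6: walk b6 to b3
  b8←b4: walk b4 to b1
  b8←b5: walk b5→b2 to b1
  b0: DF=∅
  b1: DF={b1}
  b2: DF={b1,b4,b8}
  b3: DF={b4}
  b4: DF={b8}
  b5: DF={b8}
  b6: DF={b7}
  b7: DF=∅
  b8: DF=∅

φ for k: defs {b0,b1,b3}
  DF⁺ = {b1,b4,b8}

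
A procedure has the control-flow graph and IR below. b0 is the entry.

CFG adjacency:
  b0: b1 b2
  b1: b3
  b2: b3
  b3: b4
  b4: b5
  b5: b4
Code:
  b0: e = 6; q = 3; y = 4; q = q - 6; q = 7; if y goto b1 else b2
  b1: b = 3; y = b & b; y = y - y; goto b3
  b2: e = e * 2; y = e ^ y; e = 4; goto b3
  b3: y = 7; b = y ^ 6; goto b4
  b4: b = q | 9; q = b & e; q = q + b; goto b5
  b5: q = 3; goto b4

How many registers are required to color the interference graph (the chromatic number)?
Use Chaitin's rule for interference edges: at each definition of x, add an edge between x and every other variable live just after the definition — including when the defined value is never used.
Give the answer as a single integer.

Per-block:
  b0 def {e,q,y} use ∅
  b1 def {b,y} use ∅
  b2 def {e,y} use {e,y}
  b3 def {b,y} use ∅
  b4 def {b,q} use {e,q}
  b5 def {q} use ∅

Liveness:
  live b0: ∅→{e,q,y}
  live b1: {e,q}→{e,q}
  live b2: {e,q,y}→{e,q}
  live b3: {e,q}→{e,q}
  live b4: {e,q}→{e}
  live b5: {e}→{e,q}

Interference:
  b — {e,q}
  e — {b,q,y}
  q — {b,e,y}
  y — {e,q}

Registers:
  clique {b,e,q} ⇒ need ≥ 3
  3-colouring: c0={e}  c1={q}  c2={b,y}
  χ = 3

Answer: 3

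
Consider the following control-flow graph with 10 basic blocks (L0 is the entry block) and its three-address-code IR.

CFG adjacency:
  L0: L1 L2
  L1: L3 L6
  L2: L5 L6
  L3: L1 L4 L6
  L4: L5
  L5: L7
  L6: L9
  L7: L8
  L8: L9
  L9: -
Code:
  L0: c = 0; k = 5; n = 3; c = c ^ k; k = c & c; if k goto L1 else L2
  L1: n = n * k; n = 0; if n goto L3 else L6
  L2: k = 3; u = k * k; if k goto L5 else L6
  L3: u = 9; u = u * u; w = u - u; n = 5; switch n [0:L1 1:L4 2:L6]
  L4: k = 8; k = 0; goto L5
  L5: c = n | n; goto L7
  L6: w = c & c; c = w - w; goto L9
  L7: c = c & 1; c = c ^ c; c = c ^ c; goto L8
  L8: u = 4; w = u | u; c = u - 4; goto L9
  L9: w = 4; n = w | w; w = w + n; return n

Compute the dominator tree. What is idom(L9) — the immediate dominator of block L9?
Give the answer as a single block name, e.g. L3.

idom tree: L1←L0 L2←L0 L3←L1 L4←L3 L5←L0 L6←L0 L7←L5 L8←L7 L9←L0
Dom at joins:
  L1: preds {L0,L3}: {L0} ∩ {L0,L1,L3} = {L0}; idom=L0
  L5: preds {L2,L4}: {L0,L2} ∩ {L0,L1,L3,L4} = {L0}; idom=L0
  L6: preds {L1,L2,L3}: {L0,L1} ∩ {L0,L2} ∩ {L0,L1,L3} = {L0}; idom=L0
  L9: preds {L6,L8}: {L0,L6} ∩ {L0,L5,L7,L8} = {L0}; idom=L0

idom(L9) = L0

Answer: L0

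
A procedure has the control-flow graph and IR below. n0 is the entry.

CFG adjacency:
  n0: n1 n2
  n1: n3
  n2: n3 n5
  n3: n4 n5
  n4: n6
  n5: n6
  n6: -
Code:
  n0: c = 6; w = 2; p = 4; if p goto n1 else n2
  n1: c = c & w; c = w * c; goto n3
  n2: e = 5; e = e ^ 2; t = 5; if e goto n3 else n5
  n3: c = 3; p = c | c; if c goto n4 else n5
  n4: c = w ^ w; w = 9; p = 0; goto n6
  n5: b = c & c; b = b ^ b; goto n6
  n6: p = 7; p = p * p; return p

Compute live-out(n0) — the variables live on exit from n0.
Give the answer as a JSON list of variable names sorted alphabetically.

Answer: ["c", "w"]

Derivation:
def/use:
  n0 def {c,p,w} use ∅
  n1 def {c} use {c,w}
  n2 def {e,t} use ∅
  n3 def {c,p} use ∅
  n4 def {c,p,w} use {w}
  n5 def {b} use {c}
  n6 def {p} use ∅

Backward fixpoint:
  live n0: ∅→{c,w}
  live n1: {c,w}→{w}
  live n2: {c,w}→{c,w}
  live n3: {w}→{c,w}
  live n4: {w}→∅
  live n5: {c}→∅
  live n6: ∅→∅

live-out(n0) = ["c", "w"]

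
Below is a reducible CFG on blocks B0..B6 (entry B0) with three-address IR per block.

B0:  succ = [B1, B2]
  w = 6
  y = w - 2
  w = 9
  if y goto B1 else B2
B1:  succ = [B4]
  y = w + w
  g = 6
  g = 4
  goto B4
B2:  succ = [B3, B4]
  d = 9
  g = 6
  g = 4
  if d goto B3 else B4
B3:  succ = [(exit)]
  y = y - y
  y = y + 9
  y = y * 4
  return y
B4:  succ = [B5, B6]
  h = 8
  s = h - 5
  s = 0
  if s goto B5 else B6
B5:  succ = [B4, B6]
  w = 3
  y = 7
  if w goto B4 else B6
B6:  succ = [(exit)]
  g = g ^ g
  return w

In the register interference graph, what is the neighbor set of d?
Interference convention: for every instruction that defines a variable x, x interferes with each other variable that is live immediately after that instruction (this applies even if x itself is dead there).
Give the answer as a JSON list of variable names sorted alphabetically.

def/use:
  B0: {w,y} / ∅
  B1: {g,y} / {w}
  B2: {d,g} / ∅
  B3: {y} / {y}
  B4: {h,s} / ∅
  B5: {w,y} / ∅
  B6: {g} / {g,w}

Live sets:
  B0: in=∅ out={w,y}
  B1: in={w} out={g,w}
  B2: in={w,y} out={g,w,y}
  B3: in={y} out=∅
  B4: in={g,w} out={g,w}
  B5: in={g} out={g,w}
  B6: in={g,w} out=∅

Interfere edges:
  d — {g,w,y}
  g — {d,h,s,w,y}
  h — {g,w}
  s — {g,w}
  w — {d,g,h,s,y}
  y — {d,g,w}

N(d) = ["g", "w", "y"]

Answer: ["g", "w", "y"]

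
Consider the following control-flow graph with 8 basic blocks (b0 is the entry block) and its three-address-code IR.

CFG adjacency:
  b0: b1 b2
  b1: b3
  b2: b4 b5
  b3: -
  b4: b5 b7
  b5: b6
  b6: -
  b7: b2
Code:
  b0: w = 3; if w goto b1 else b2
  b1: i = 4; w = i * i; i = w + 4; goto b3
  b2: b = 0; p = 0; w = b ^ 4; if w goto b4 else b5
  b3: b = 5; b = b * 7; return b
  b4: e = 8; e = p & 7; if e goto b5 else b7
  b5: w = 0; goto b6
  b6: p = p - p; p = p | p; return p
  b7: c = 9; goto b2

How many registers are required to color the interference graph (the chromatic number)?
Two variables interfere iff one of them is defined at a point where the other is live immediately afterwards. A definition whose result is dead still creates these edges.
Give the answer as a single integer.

Answer: 2

Analysis:
Per-block:
  b0 def {w} use ∅
  b1 def {i,w} use ∅
  b2 def {b,p,w} use ∅
  b3 def {b} use ∅
  b4 def {e} use {p}
  b5 def {w} use ∅
  b6 def {p} use {p}
  b7 def {c} use ∅

Live sets:
  b0: in=∅ out=∅
  b1: in=∅ out=∅
  b2: in=∅ out={p}
  b3: in=∅ out=∅
  b4: in={p} out={p}
  b5: in={p} out={p}
  b6: in={p} out=∅
  b7: in=∅ out=∅

Interference:
  b — {p}
  c — ∅
  e — {p}
  i — ∅
  p — {b,e,w}
  w — {p}

Registers:
  clique {b,p} ⇒ need ≥ 2
  2-colouring: r0={c,i,p}  r1={b,e,w}
  χ = 2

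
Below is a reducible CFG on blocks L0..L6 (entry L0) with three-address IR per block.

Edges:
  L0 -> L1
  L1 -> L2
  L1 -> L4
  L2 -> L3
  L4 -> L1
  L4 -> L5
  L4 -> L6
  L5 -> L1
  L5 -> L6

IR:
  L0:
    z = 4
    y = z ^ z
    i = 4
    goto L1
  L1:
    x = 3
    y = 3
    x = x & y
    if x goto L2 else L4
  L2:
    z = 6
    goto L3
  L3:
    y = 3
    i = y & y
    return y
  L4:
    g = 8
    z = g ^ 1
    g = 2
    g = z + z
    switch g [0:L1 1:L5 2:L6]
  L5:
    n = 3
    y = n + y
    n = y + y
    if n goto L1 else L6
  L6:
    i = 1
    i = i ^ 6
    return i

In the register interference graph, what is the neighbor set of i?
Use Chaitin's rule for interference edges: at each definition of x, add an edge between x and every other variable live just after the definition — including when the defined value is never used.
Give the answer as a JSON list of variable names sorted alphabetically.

Per-block:
  L0: def={i,y,z} ue=∅
  L1: def={x,y} ue=∅
  L2: def={z} ue=∅
  L3: def={i,y} ue=∅
  L4: def={g,z} ue=∅
  L5: def={n,y} ue={y}
  L6: def={i} ue=∅

Liveness:
  live L0: ∅→∅
  live L1: ∅→{y}
  live L2: ∅→∅
  live L3: ∅→∅
  live L4: {y}→{y}
  live L5: {y}→∅
  live L6: ∅→∅

Interference:
  g — {y,z}
  i — {y}
  n — {y}
  x — {y}
  y — {g,i,n,x,z}
  z — {g,y}

N(i) = ["y"]

Answer: ["y"]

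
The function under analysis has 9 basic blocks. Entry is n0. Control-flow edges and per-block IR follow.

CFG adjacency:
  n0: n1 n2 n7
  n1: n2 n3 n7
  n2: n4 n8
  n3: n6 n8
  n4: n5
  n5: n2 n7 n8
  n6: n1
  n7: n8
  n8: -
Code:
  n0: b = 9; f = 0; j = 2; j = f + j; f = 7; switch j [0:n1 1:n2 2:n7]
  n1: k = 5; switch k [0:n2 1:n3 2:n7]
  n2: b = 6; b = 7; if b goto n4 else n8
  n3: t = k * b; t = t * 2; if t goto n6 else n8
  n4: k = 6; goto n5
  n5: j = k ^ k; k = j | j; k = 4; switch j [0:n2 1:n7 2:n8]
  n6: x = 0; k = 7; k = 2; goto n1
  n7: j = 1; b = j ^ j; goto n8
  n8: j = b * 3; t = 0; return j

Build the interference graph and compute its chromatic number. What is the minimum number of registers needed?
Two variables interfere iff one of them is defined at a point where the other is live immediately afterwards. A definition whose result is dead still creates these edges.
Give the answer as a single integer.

Answer: 3

Analysis:
Per-block:
  n0: def={b,f,j} ue=∅
  n1: def={k} ue=∅
  n2: def={b} ue=∅
  n3: def={t} ue={b,k}
  n4: def={k} ue=∅
  n5: def={j,k} ue={k}
  n6: def={k,x} ue=∅
  n7: def={b,j} ue=∅
  n8: def={j,t} ue={b}

Live sets:
  live n0: ∅→{b}
  live n1: {b}→{b,k}
  live n2: ∅→{b}
  live n3: {b,k}→{b}
  live n4: {b}→{b,k}
  live n5: {b,k}→{b}
  live n6: {b}→{b}
  live n7: ∅→{b}
  live n8: {b}→∅

Interference:
  b: {f,j,k,t,x}
  f: {b,j}
  j: {b,f,k,t}
  k: {b,j}
  t: {b,j}
  x: {b}

Colouring:
  lower bound: {b,f,j} mutually conflict ⇒ χ ≥ 3
  3-colouring: c0={b}  c1={j,x}  c2={f,k,t}
  χ = 3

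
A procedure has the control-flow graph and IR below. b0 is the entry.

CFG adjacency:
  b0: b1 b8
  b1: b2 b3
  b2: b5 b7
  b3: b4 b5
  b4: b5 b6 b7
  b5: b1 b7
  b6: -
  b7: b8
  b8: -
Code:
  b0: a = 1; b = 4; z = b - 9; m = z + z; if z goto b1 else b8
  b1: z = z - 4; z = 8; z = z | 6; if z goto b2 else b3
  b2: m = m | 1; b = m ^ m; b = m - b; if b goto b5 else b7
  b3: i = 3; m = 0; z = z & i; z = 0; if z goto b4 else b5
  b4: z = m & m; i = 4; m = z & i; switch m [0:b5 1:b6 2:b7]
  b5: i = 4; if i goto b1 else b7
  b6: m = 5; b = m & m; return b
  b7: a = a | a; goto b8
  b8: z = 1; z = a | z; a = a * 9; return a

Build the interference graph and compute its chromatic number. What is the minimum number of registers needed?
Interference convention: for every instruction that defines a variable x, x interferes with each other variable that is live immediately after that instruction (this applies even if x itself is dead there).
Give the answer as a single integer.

Block summaries:
  b0: def={a,b,m,z} ue=∅
  b1: def={z} ue={z}
  b2: def={b,m} ue={m}
  b3: def={i,m,z} ue={z}
  b4: def={i,m,z} ue={m}
  b5: def={i} ue=∅
  b6: def={b,m} ue=∅
  b7: def={a} ue={a}
  b8: def={a,z} ue={a}

Backward fixpoint:
  b0: in=∅ out={a,m,z}
  b1: in={a,m,z} out={a,m,z}
  b2: in={a,m,z} out={a,m,z}
  b3: in={a,z} out={a,m,z}
  b4: in={a,m} out={a,m,z}
  b5: in={a,m,z} out={a,m,z}
  b6: in=∅ out=∅
  b7: in={a} out={a}
  b8: in={a} out=∅

Interference:
  a — {b,i,m,z}
  b — {a,m,z}
  i — {a,m,z}
  m — {a,b,i,z}
  z — {a,b,i,m}

Chromatic number:
  {a,b,m,z} pairwise interfere (4-clique) ⇒ χ ≥ 4
  assign a→r0 b→r3 i→r3 m→r1 z→r2 — no edge inside a register ⇒ χ ≤ 4
  χ = 4

Answer: 4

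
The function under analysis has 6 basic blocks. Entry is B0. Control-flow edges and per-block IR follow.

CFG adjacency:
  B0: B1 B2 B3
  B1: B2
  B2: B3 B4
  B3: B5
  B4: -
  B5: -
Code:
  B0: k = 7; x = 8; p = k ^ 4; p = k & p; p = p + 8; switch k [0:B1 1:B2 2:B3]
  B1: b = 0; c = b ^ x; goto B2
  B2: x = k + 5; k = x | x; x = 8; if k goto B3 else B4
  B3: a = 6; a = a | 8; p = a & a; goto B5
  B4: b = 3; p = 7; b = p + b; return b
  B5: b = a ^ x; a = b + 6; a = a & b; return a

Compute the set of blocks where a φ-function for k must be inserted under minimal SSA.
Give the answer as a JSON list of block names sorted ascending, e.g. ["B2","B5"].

idom tree: B1←B0 B2←B0 B3←B0 B4←B2 B5←B3
Dom∩ at merges:
  B2: preds {B0,B1}: {B0} ∩ {B0,B1} = {B0}; idom=B0
  B3: preds {B0,B2}: {B0} ∩ {B0,B2} = {B0}; idom=B0

DF walk-up:
  B2←B0: walk · to B0
  B2←B1: walk B1 to B0
  B3←B0: walk · to B0
  B3←B2: walk B2 to B0
  B0 → ∅
  B1 → {B2}
  B2 → {B3}
  B3 → ∅
  B4 → ∅
  B5 → ∅

φ for k: defs {B0,B2}
  DF⁺ = {B3}

Answer: ["B3"]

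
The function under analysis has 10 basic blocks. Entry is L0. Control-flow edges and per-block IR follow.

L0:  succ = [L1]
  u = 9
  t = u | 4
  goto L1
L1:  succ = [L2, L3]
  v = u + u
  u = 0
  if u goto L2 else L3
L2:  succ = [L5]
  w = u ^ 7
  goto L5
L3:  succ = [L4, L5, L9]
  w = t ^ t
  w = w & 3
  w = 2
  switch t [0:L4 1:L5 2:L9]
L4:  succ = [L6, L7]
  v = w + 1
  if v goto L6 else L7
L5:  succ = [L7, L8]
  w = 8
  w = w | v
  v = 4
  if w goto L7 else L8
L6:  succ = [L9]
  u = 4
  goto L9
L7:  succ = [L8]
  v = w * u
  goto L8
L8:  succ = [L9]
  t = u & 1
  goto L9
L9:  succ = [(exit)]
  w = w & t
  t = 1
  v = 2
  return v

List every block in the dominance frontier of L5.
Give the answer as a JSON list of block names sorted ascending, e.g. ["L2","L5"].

idom tree: L1←L0 L2←L1 L3←L1 L4←L3 L5←L1 L6←L4 L7←L1 L8←L1 L9←L1
Dom∩ at merges:
  L5: preds {L2,L3}: {L0,L1,L2} ∩ {L0,L1,L3} = {L0,L1}; idom=L1
  L7: preds {L4,L5}: {L0,L1,L3,L4} ∩ {L0,L1,L5} = {L0,L1}; idom=L1
  L8: preds {L5,L7}: {L0,L1,L5} ∩ {L0,L1,L7} = {L0,L1}; idom=L1
  L9: preds {L3,L6,L8}: {L0,L1,L3} ∩ {L0,L1,L3,L4,L6} ∩ {L0,L1,L8} = {L0,L1}; idom=L1

Frontier:
  join L5 pred L2: L2 stop@L1
  join L5 pred L3: L3 stop@L1
  join L7 pred L4: L4→L3 stop@L1
  join L7 pred L5: L5 stop@L1
  join L8 pred L5: L5 stop@L1
  join L8 pred L7: L7 stop@L1
  join L9 pred L3: L3 stop@L1
  join L9 pred L6: L6→L4→L3 stop@L1
  join L9 pred L8: L8 stop@L1
  DF(L0)=∅
  DF(L1)=∅
  DF(L2)={L5}
  DF(L3)={L5,L7,L9}
  DF(L4)={L7,L9}
  DF(L5)={L7,L8}
  DF(L6)={L9}
  DF(L7)={L8}
  DF(L8)={L9}
  DF(L9)=∅

DF(L5) = ["L7", "L8"]

Answer: ["L7", "L8"]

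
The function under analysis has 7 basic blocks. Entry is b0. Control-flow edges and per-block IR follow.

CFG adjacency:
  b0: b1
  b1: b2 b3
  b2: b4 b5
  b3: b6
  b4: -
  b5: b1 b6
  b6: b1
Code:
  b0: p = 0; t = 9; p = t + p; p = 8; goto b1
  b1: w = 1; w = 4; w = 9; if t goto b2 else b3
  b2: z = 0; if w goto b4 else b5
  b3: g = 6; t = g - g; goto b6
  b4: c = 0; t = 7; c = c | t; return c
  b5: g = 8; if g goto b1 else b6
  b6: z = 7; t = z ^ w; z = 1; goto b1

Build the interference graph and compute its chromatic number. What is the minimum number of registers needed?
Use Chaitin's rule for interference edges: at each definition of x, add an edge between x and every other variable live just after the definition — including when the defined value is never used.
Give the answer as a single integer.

Answer: 3

Working:
def/use:
  b0 def {p,t} use ∅
  b1 def {w} use {t}
  b2 def {z} use {w}
  b3 def {g,t} use ∅
  b4 def {c,t} use ∅
  b5 def {g} use ∅
  b6 def {t,z} use {w}

Live sets:
  b0: in=∅ out={t}
  b1: in={t} out={t,w}
  b2: in={t,w} out={t,w}
  b3: in={w} out={w}
  b4: in=∅ out=∅
  b5: in={t,w} out={t,w}
  b6: in={w} out={t}

Interference:
  c: {t}
  g: {t,w}
  p: {t}
  t: {c,g,p,w,z}
  w: {g,t,z}
  z: {t,w}

Registers:
  {g,t,w} pairwise interfere (3-clique) ⇒ χ ≥ 3
  3-colouring: r0={t}  r1={c,p,w}  r2={g,z}
  χ = 3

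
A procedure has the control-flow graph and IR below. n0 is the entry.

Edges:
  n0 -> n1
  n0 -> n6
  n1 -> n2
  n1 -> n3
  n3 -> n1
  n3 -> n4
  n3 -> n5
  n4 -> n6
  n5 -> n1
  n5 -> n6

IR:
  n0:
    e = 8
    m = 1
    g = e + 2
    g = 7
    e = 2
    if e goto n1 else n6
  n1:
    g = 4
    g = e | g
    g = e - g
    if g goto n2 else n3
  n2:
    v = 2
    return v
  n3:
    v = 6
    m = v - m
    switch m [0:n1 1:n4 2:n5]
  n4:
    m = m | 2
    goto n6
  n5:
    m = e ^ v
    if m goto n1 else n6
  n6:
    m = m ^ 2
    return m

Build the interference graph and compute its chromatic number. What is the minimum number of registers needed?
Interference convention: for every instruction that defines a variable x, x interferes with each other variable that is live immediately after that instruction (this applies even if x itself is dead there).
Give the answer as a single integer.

Block summaries:
  n0 def {e,g,m} use ∅
  n1 def {g} use {e}
  n2 def {v} use ∅
  n3 def {m,v} use {m}
  n4 def {m} use {m}
  n5 def {m} use {e,v}
  n6 def {m} use {m}

Backward fixpoint:
  n0 li=∅ lo={e,m}
  n1 li={e,m} lo={e,m}
  n2 li=∅ lo=∅
  n3 li={e,m} lo={e,m,v}
  n4 li={m} lo={m}
  n5 li={e,v} lo={e,m}
  n6 li={m} lo=∅

Conflict graph:
  e — {g,m,v}
  g — {e,m}
  m — {e,g,v}
  v — {e,m}

Chromatic number:
  lower bound: {e,g,m} mutually conflict ⇒ χ ≥ 3
  3-colouring: R0={e}  R1={m}  R2={g,v}
  χ = 3

Answer: 3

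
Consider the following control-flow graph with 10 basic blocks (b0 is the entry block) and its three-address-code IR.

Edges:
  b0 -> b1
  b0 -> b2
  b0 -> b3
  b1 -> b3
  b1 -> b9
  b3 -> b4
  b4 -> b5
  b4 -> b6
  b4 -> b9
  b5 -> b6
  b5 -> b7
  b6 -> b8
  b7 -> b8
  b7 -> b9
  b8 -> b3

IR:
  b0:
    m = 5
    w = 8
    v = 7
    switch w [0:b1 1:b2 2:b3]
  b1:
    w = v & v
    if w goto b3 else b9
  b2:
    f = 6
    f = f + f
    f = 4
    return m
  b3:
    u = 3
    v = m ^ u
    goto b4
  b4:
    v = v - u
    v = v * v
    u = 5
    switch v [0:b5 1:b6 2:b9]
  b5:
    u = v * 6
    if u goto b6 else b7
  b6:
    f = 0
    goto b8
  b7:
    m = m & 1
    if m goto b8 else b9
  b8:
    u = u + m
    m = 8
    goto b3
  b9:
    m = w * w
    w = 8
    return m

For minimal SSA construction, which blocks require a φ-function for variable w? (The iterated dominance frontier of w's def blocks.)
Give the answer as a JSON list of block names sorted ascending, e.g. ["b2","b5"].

Answer: ["b3", "b9"]

Derivation:
idom tree: b1←b0 b2←b0 b3←b0 b4←b3 b5←b4 b6←b4 b7←b5 b8←b4 b9←b0
Dom∩ at merges:
  b3: preds {b0,b1,b8}: {b0} ∩ {b0,b1} ∩ {b0,b3,b4,b8} = {b0}; idom=b0
  b6: preds {b4,b5}: {b0,b3,b4} ∩ {b0,b3,b4,b5} = {b0,b3,b4}; idom=b4
  b8: preds {b6,b7}: {b0,b3,b4,b6} ∩ {b0,b3,b4,b5,b7} = {b0,b3,b4}; idom=b4
  b9: preds {b1,b4,b7}: {b0,b1} ∩ {b0,b3,b4} ∩ {b0,b3,b4,b5,b7} = {b0}; idom=b0

DF walk-up:
  join b3 pred b0: · stop@b0
  join b3 pred b1: b1 stop@b0
  join b3 pred b8: b8→b4→b3 stop@b0
  join b6 pred b4: · stop@b4
  join b6 pred b5: b5 stop@b4
  join b8 pred b6: b6 stop@b4
  join b8 pred b7: b7→b5 stop@b4
  join b9 pred b1: b1 stop@b0
  join b9 pred b4: b4→b3 stop@b0
  join b9 pred b7: b7→b5→b4→b3 stop@b0
  b0 → ∅
  b1 → {b3,b9}
  b2 → ∅
  b3 → {b3,b9}
  b4 → {b3,b9}
  b5 → {b6,b8,b9}
  b6 → {b8}
  b7 → {b8,b9}
  b8 → {b3}
  b9 → ∅

φ for w: defs {b0,b1,b9}
  DF⁺ = {b3,b9}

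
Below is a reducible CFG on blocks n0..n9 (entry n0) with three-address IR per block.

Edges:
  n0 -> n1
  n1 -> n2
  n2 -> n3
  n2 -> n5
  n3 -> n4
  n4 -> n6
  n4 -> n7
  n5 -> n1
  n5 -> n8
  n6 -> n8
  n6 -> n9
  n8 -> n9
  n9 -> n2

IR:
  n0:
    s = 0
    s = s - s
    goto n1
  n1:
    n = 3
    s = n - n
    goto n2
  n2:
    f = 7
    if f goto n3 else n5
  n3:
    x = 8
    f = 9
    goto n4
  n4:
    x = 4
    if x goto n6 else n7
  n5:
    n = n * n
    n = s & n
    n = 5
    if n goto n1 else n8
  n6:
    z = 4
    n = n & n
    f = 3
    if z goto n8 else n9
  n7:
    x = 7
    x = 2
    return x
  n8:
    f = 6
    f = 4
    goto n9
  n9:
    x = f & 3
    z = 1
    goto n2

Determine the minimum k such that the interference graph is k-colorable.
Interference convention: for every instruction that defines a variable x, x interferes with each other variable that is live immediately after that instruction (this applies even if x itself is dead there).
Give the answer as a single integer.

Answer: 4

Derivation:
def/use:
  n0: def={s} ue=∅
  n1: def={n,s} ue=∅
  n2: def={f} ue=∅
  n3: def={f,x} ue=∅
  n4: def={x} ue=∅
  n5: def={n} ue={n,s}
  n6: def={f,n,z} ue={n}
  n7: def={x} ue=∅
  n8: def={f} ue=∅
  n9: def={x,z} ue={f}

Live sets:
  live n0: ∅→∅
  live n1: ∅→{n,s}
  live n2: {n,s}→{n,s}
  live n3: {n,s}→{n,s}
  live n4: {n,s}→{n,s}
  live n5: {n,s}→{n,s}
  live n6: {n,s}→{f,n,s}
  live n7: ∅→∅
  live n8: {n,s}→{f,n,s}
  live n9: {f,n,s}→{n,s}

Conflict graph:
  f↔{n,s,z}
  n↔{f,s,x,z}
  s↔{f,n,x,z}
  x↔{n,s}
  z↔{f,n,s}

Registers:
  lower bound: {f,n,s,z} mutually conflict ⇒ χ ≥ 4
  4-colouring: R0={n}  R1={s}  R2={f,x}  R3={z}
  χ = 4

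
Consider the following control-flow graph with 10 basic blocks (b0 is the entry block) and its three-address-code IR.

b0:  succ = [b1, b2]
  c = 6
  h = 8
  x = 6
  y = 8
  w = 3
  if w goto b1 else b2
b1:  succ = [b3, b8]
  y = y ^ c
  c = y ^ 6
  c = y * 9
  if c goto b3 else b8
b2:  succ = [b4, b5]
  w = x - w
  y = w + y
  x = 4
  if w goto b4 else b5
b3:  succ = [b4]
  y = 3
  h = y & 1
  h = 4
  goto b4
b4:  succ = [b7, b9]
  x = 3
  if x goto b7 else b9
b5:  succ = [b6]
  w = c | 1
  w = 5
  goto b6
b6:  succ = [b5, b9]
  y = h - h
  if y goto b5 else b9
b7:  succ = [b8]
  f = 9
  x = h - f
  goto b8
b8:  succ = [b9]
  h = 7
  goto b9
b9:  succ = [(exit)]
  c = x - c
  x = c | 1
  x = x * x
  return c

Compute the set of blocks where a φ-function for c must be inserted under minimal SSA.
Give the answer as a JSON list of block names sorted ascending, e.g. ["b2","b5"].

idom tree: b1←b0 b2←b0 b3←b1 b4←b0 b5←b2 b6←b5 b7←b4 b8←b0 b9←b0
Dom at joins:
  b4: preds {b2,b3}: {b0,b2} ∩ {b0,b1,b3} = {b0}; idom=b0
  b5: preds {b2,b6}: {b0,b2} ∩ {b0,b2,b5,b6} = {b0,b2}; idom=b2
  b8: preds {b1,b7}: {b0,b1} ∩ {b0,b4,b7} = {b0}; idom=b0
  b9: preds {b4,b6,b8}: {b0,b4} ∩ {b0,b2,b5,b6} ∩ {b0,b8} = {b0}; idom=b0

DF derivation:
  join b4 pred b2: b2 stop@b0
  join b4 pred b3: b3→b1 stop@b0
  join b5 pred b2: · stop@b2
  join b5 pred b6: b6→b5 stop@b2
  join b8 pred b1: b1 stop@b0
  join b8 pred b7: b7→b4 stop@b0
  join b9 pred b4: b4 stop@b0
  join b9 pred b6: b6→b5→b2 stop@b0
  join b9 pred b8: b8 stop@b0
  DF(b0)=∅
  DF(b1)={b4,b8}
  DF(b2)={b4,b9}
  DF(b3)={b4}
  DF(b4)={b8,b9}
  DF(b5)={b5,b9}
  DF(b6)={b5,b9}
  DF(b7)={b8}
  DF(b8)={b9}
  DF(b9)=∅

φ for c: defs {b0,b1,b9}
  DF⁺ = {b4,b8,b9}

Answer: ["b4", "b8", "b9"]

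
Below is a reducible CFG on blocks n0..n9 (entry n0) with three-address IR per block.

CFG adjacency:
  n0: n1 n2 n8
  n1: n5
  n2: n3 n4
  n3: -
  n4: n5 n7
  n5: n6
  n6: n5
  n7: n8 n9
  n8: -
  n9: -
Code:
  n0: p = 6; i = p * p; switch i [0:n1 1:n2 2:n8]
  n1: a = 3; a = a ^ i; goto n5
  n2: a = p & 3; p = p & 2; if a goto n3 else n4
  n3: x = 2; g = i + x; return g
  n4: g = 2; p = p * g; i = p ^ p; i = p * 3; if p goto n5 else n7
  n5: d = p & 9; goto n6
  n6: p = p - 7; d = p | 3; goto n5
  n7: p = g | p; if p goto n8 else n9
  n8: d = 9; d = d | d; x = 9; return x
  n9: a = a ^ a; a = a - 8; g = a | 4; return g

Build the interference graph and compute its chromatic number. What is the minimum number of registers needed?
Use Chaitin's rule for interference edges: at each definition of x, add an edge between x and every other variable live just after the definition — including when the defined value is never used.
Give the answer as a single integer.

Block summaries:
  n0: {i,p} / ∅
  n1: {a} / {i}
  n2: {a,p} / {p}
  n3: {g,x} / {i}
  n4: {g,i,p} / {p}
  n5: {d} / {p}
  n6: {d,p} / {p}
  n7: {p} / {g,p}
  n8: {d,x} / ∅
  n9: {a,g} / {a}

Liveness:
  n0 li=∅ lo={i,p}
  n1 li={i,p} lo={p}
  n2 li={i,p} lo={a,i,p}
  n3 li={i} lo=∅
  n4 li={a,p} lo={a,g,p}
  n5 li={p} lo={p}
  n6 li={p} lo={p}
  n7 li={a,g,p} lo={a}
  n8 li=∅ lo=∅
  n9 li={a} lo=∅

Interfere edges:
  a: {g,i,p}
  d: {p}
  g: {a,i,p}
  i: {a,g,p,x}
  p: {a,d,g,i}
  x: {i}

Registers:
  {a,g,i,p} pairwise interfere (4-clique) ⇒ χ ≥ 4
  assign a→r2 d→r0 g→r3 i→r0 p→r1 x→r1 — no edge inside a register ⇒ χ ≤ 4
  χ = 4

Answer: 4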